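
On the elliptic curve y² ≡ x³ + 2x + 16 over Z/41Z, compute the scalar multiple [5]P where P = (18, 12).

(18, 12)

Double-and-add on 5 = (101)₂. Start with P = (18, 12) for the leading 1-bit.
double: tangent at (18, 12): λ = (3·18² + 2)/(2·12) ≡ 31/24. 24⁻¹ ≡ 12 (mod 41), so λ ≡ 31·12 ≡ 3.
  x = λ² - 18 - 18 = 9 - 36 ≡ 14; y = λ·(18 - 14) - 12 ≡ 0. → (14, 0)
double: (14, 0) + (14, 0): same x and y₁ ≡ -y₂, so the sum is ∞.
add P: ∞ + (18, 12) = (18, 12) (identity).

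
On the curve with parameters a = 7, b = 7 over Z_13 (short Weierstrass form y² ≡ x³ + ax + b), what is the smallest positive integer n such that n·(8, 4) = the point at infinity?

11

2P: tangent at (8, 4): λ = (3·8² + 7)/(2·4) ≡ 4/8. 8⁻¹ ≡ 5 (mod 13), so λ ≡ 4·5 ≡ 7.
  x = λ² - 8 - 8 = 49 - 16 ≡ 7; y = λ·(8 - 7) - 4 ≡ 3. → (7, 3)
3P: (7, 3) + (8, 4). λ = (4 - 3)/(8 - 7) ≡ 1/1 mod 13. 1⁻¹ ≡ 1 (mod 13), so λ ≡ 1.
  x = λ² - 7 - 8 = 1 - 15 ≡ 12; y = λ·(7 - 12) - 3 ≡ 5. → (12, 5)
4P: (12, 5) + (8, 4). λ = (4 - 5)/(8 - 12) ≡ 12/9 mod 13. 9⁻¹ ≡ 3 (mod 13), so λ ≡ 10.
  x = λ² - 12 - 8 = 100 - 20 ≡ 2; y = λ·(12 - 2) - 5 ≡ 4. → (2, 4)
5P: (2, 4) + (8, 4). λ = (4 - 4)/(8 - 2) ≡ 0/6 mod 13. 6⁻¹ ≡ 11 (mod 13), so λ ≡ 0.
  x = λ² - 2 - 8 = 0 - 10 ≡ 3; y = λ·(2 - 3) - 4 ≡ 9. → (3, 9)
6P: (3, 9) + (8, 4). λ = (4 - 9)/(8 - 3) ≡ 8/5 mod 13. 5⁻¹ ≡ 8 (mod 13) since 5·8 = 40 ≡ 1, so λ ≡ 12.
  x = λ² - 3 - 8 = 144 - 11 ≡ 3; y = λ·(3 - 3) - 9 ≡ 4. → (3, 4)
7P: (3, 4) + (8, 4). λ = (4 - 4)/(8 - 3) ≡ 0/5 mod 13. 5⁻¹ ≡ 8 (mod 13), so λ ≡ 0.
  x = λ² - 3 - 8 = 0 - 11 ≡ 2; y = λ·(3 - 2) - 4 ≡ 9. → (2, 9)
8P: (2, 9) + (8, 4). λ = (4 - 9)/(8 - 2) ≡ 8/6 mod 13. 6⁻¹ ≡ 11 (mod 13) since 6·11 = 66 ≡ 1, so λ ≡ 10.
  x = λ² - 2 - 8 = 100 - 10 ≡ 12; y = λ·(2 - 12) - 9 ≡ 8. → (12, 8)
9P: (12, 8) + (8, 4). λ = (4 - 8)/(8 - 12) ≡ 9/9 mod 13. 9⁻¹ ≡ 3 (mod 13), so λ ≡ 1.
  x = λ² - 12 - 8 = 1 - 20 ≡ 7; y = λ·(12 - 7) - 8 ≡ 10. → (7, 10)
10P: (7, 10) + (8, 4). λ = (4 - 10)/(8 - 7) ≡ 7/1 mod 13. 1⁻¹ ≡ 1 (mod 13), so λ ≡ 7.
  x = λ² - 7 - 8 = 49 - 15 ≡ 8; y = λ·(7 - 8) - 10 ≡ 9. → (8, 9)
11P: (8, 9) + (8, 4): same x and y₁ ≡ -y₂, so the sum is the point at infinity.
11P = the point at infinity, so the order is 11.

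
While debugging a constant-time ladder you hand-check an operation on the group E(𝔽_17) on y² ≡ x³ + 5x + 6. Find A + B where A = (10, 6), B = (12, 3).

(10, 6) + (12, 3). λ = (3 - 6)/(12 - 10) ≡ 14/2 mod 17. 2⁻¹ ≡ 9 (mod 17) since 2·9 = 18 ≡ 1, so λ ≡ 7.
  x = λ² - 10 - 12 = 49 - 22 ≡ 10; y = λ·(10 - 10) - 6 ≡ 11. → (10, 11)

(10, 11)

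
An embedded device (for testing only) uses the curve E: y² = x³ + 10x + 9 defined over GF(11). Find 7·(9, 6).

Write P = (9, 6).
Double-and-add on 7 = (111)₂. Start with P = (9, 6) for the leading 1-bit.
double: tangent at (9, 6): λ = (3·9² + 10)/(2·6) ≡ 0/1. 1⁻¹ ≡ 1 (mod 11), so λ ≡ 0·1 ≡ 0.
  x = λ² - 9 - 9 = 0 - 18 ≡ 4; y = λ·(9 - 4) - 6 ≡ 5. → (4, 5)
add P: (4, 5) + (9, 6). λ = (6 - 5)/(9 - 4) ≡ 1/5 mod 11. 5⁻¹ ≡ 9 (mod 11) since 5·9 = 45 ≡ 1, so λ ≡ 9.
  x = λ² - 4 - 9 = 81 - 13 ≡ 2; y = λ·(4 - 2) - 5 ≡ 2. → (2, 2)
double: tangent at (2, 2): λ = (3·2² + 10)/(2·2) ≡ 0/4. 4⁻¹ ≡ 3 (mod 11), so λ ≡ 0·3 ≡ 0.
  x = λ² - 2 - 2 = 0 - 4 ≡ 7; y = λ·(2 - 7) - 2 ≡ 9. → (7, 9)
add P: (7, 9) + (9, 6). λ = (6 - 9)/(9 - 7) ≡ 8/2 mod 11. 2⁻¹ ≡ 6 (mod 11) since 2·6 = 12 ≡ 1, so λ ≡ 4.
  x = λ² - 7 - 9 = 16 - 16 ≡ 0; y = λ·(7 - 0) - 9 ≡ 8. → (0, 8)

(0, 8)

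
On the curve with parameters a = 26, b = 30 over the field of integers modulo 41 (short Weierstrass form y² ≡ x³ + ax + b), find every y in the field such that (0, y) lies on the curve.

x³ + 26x + 30 = 30 ≡ 30 (mod 41).
30 is a non-residue mod 41; no y exists.

none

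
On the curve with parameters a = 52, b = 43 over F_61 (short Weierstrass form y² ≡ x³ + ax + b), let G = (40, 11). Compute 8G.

Repeated addition: build up to 8G.
2G: tangent at (40, 11): λ = (3·40² + 52)/(2·11) ≡ 33/22. 22⁻¹ ≡ 25 (mod 61), so λ ≡ 33·25 ≡ 32.
  x = λ² - 40 - 40 = 1024 - 80 ≡ 29; y = λ·(40 - 29) - 11 ≡ 36. → (29, 36)
3G: (29, 36) + (40, 11). λ = (11 - 36)/(40 - 29) ≡ 36/11 mod 61. 11⁻¹ ≡ 50 (mod 61), so λ ≡ 31.
  x = λ² - 29 - 40 = 961 - 69 ≡ 38; y = λ·(29 - 38) - 36 ≡ 51. → (38, 51)
4G: (38, 51) + (40, 11). λ = (11 - 51)/(40 - 38) ≡ 21/2 mod 61. 2⁻¹ ≡ 31 (mod 61) since 2·31 = 62 ≡ 1, so λ ≡ 41.
  x = λ² - 38 - 40 = 1681 - 78 ≡ 17; y = λ·(38 - 17) - 51 ≡ 17. → (17, 17)
5G: (17, 17) + (40, 11). λ = (11 - 17)/(40 - 17) ≡ 55/23 mod 61. 23⁻¹ ≡ 8 (mod 61), so λ ≡ 13.
  x = λ² - 17 - 40 = 169 - 57 ≡ 51; y = λ·(17 - 51) - 17 ≡ 29. → (51, 29)
6G: (51, 29) + (40, 11). λ = (11 - 29)/(40 - 51) ≡ 43/50 mod 61. 50⁻¹ ≡ 11 (mod 61) since 50·11 = 550 ≡ 1, so λ ≡ 46.
  x = λ² - 51 - 40 = 2116 - 91 ≡ 12; y = λ·(51 - 12) - 29 ≡ 57. → (12, 57)
7G: (12, 57) + (40, 11). λ = (11 - 57)/(40 - 12) ≡ 15/28 mod 61. 28⁻¹ ≡ 24 (mod 61), so λ ≡ 55.
  x = λ² - 12 - 40 = 3025 - 52 ≡ 45; y = λ·(12 - 45) - 57 ≡ 19. → (45, 19)
8G: (45, 19) + (40, 11). λ = (11 - 19)/(40 - 45) ≡ 53/56 mod 61. 56⁻¹ ≡ 12 (mod 61) since 56·12 = 672 ≡ 1, so λ ≡ 26.
  x = λ² - 45 - 40 = 676 - 85 ≡ 42; y = λ·(45 - 42) - 19 ≡ 59. → (42, 59)

(42, 59)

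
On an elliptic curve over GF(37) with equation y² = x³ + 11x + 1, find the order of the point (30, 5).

9

2P: tangent at (30, 5): λ = (3·30² + 11)/(2·5) ≡ 10/10. 10⁻¹ ≡ 26 (mod 37), so λ ≡ 10·26 ≡ 1.
  x = λ² - 30 - 30 = 1 - 60 ≡ 15; y = λ·(30 - 15) - 5 ≡ 10. → (15, 10)
3P: (15, 10) + (30, 5). λ = (5 - 10)/(30 - 15) ≡ 32/15 mod 37. 15⁻¹ ≡ 5 (mod 37), so λ ≡ 12.
  x = λ² - 15 - 30 = 144 - 45 ≡ 25; y = λ·(15 - 25) - 10 ≡ 18. → (25, 18)
4P: (25, 18) + (30, 5). λ = (5 - 18)/(30 - 25) ≡ 24/5 mod 37. 5⁻¹ ≡ 15 (mod 37) since 5·15 = 75 ≡ 1, so λ ≡ 27.
  x = λ² - 25 - 30 = 729 - 55 ≡ 8; y = λ·(25 - 8) - 18 ≡ 34. → (8, 34)
5P: (8, 34) + (30, 5). λ = (5 - 34)/(30 - 8) ≡ 8/22 mod 37. 22⁻¹ ≡ 32 (mod 37) since 22·32 = 704 ≡ 1, so λ ≡ 34.
  x = λ² - 8 - 30 = 1156 - 38 ≡ 8; y = λ·(8 - 8) - 34 ≡ 3. → (8, 3)
6P: (8, 3) + (30, 5). λ = (5 - 3)/(30 - 8) ≡ 2/22 mod 37. 22⁻¹ ≡ 32 (mod 37), so λ ≡ 27.
  x = λ² - 8 - 30 = 729 - 38 ≡ 25; y = λ·(8 - 25) - 3 ≡ 19. → (25, 19)
7P: (25, 19) + (30, 5). λ = (5 - 19)/(30 - 25) ≡ 23/5 mod 37. 5⁻¹ ≡ 15 (mod 37), so λ ≡ 12.
  x = λ² - 25 - 30 = 144 - 55 ≡ 15; y = λ·(25 - 15) - 19 ≡ 27. → (15, 27)
8P: (15, 27) + (30, 5). λ = (5 - 27)/(30 - 15) ≡ 15/15 mod 37. 15⁻¹ ≡ 5 (mod 37), so λ ≡ 1.
  x = λ² - 15 - 30 = 1 - 45 ≡ 30; y = λ·(15 - 30) - 27 ≡ 32. → (30, 32)
9P: (30, 32) + (30, 5): same x and y₁ ≡ -y₂, so the sum is the point at infinity.
9P = the point at infinity, so the order is 9.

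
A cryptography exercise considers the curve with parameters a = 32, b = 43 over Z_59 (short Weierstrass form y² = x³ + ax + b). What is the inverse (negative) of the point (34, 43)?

-(34, 43) = (34, -43 mod 59) = (34, 16).

(34, 16)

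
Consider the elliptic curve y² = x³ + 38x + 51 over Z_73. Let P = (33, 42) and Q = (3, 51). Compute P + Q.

(33, 42) + (3, 51). λ = (51 - 42)/(3 - 33) ≡ 9/43 mod 73. 43⁻¹ ≡ 17 (mod 73), so λ ≡ 7.
  x = λ² - 33 - 3 = 49 - 36 ≡ 13; y = λ·(33 - 13) - 42 ≡ 25. → (13, 25)

(13, 25)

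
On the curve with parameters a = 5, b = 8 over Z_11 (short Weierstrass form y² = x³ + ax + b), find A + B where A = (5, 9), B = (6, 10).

(5, 9) + (6, 10). λ = (10 - 9)/(6 - 5) ≡ 1/1 mod 11. 1⁻¹ ≡ 1 (mod 11) since 1·1 = 1 ≡ 1, so λ ≡ 1.
  x = λ² - 5 - 6 = 1 - 11 ≡ 1; y = λ·(5 - 1) - 9 ≡ 6. → (1, 6)

(1, 6)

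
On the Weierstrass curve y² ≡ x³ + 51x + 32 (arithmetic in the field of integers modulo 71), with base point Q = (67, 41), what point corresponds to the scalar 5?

Repeated addition: build up to 5Q.
2Q: tangent at (67, 41): λ = (3·67² + 51)/(2·41) ≡ 28/11. 11⁻¹ ≡ 13 (mod 71), so λ ≡ 28·13 ≡ 9.
  x = λ² - 67 - 67 = 81 - 134 ≡ 18; y = λ·(67 - 18) - 41 ≡ 45. → (18, 45)
3Q: (18, 45) + (67, 41). λ = (41 - 45)/(67 - 18) ≡ 67/49 mod 71. 49⁻¹ ≡ 29 (mod 71), so λ ≡ 26.
  x = λ² - 18 - 67 = 676 - 85 ≡ 23; y = λ·(18 - 23) - 45 ≡ 38. → (23, 38)
4Q: (23, 38) + (67, 41). λ = (41 - 38)/(67 - 23) ≡ 3/44 mod 71. 44⁻¹ ≡ 21 (mod 71) since 44·21 = 924 ≡ 1, so λ ≡ 63.
  x = λ² - 23 - 67 = 3969 - 90 ≡ 45; y = λ·(23 - 45) - 38 ≡ 67. → (45, 67)
5Q: (45, 67) + (67, 41). λ = (41 - 67)/(67 - 45) ≡ 45/22 mod 71. 22⁻¹ ≡ 42 (mod 71), so λ ≡ 44.
  x = λ² - 45 - 67 = 1936 - 112 ≡ 49; y = λ·(45 - 49) - 67 ≡ 41. → (49, 41)

(49, 41)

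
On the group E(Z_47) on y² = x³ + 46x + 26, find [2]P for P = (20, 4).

tangent at (20, 4): λ = (3·20² + 46)/(2·4) ≡ 24/8. 8⁻¹ ≡ 6 (mod 47), so λ ≡ 24·6 ≡ 3.
  x = λ² - 20 - 20 = 9 - 40 ≡ 16; y = λ·(20 - 16) - 4 ≡ 8. → (16, 8)

(16, 8)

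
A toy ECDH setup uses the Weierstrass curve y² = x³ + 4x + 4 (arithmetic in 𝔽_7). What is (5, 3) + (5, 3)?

(1, 3)

tangent at (5, 3): λ = (3·5² + 4)/(2·3) ≡ 2/6. 6⁻¹ ≡ 6 (mod 7) since 6·6 = 36 ≡ 1, so λ ≡ 2·6 ≡ 5.
  x = λ² - 5 - 5 = 25 - 10 ≡ 1; y = λ·(5 - 1) - 3 ≡ 3. → (1, 3)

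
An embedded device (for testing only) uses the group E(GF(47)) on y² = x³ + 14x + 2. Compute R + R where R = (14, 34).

tangent at (14, 34): λ = (3·14² + 14)/(2·34) ≡ 38/21. 21⁻¹ ≡ 9 (mod 47), so λ ≡ 38·9 ≡ 13.
  x = λ² - 14 - 14 = 169 - 28 ≡ 0; y = λ·(14 - 0) - 34 ≡ 7. → (0, 7)

(0, 7)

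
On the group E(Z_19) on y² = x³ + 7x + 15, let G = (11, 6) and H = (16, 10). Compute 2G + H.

First 2G:
Repeated addition: build up to 2G.
2G: tangent at (11, 6): λ = (3·11² + 7)/(2·6) ≡ 9/12. 12⁻¹ ≡ 8 (mod 19), so λ ≡ 9·8 ≡ 15.
  x = λ² - 11 - 11 = 225 - 22 ≡ 13; y = λ·(11 - 13) - 6 ≡ 2. → (13, 2)
2G = (13, 2).
Finally 2G + H:
(13, 2) + (16, 10). λ = (10 - 2)/(16 - 13) ≡ 8/3 mod 19. 3⁻¹ ≡ 13 (mod 19) since 3·13 = 39 ≡ 1, so λ ≡ 9.
  x = λ² - 13 - 16 = 81 - 29 ≡ 14; y = λ·(13 - 14) - 2 ≡ 8. → (14, 8)

(14, 8)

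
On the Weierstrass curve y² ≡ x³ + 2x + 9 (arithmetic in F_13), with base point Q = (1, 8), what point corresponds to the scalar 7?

(11, 7)

Repeated addition: build up to 7Q.
2Q: tangent at (1, 8): λ = (3·1² + 2)/(2·8) ≡ 5/3. 3⁻¹ ≡ 9 (mod 13), so λ ≡ 5·9 ≡ 6.
  x = λ² - 1 - 1 = 36 - 2 ≡ 8; y = λ·(1 - 8) - 8 ≡ 2. → (8, 2)
3Q: (8, 2) + (1, 8). λ = (8 - 2)/(1 - 8) ≡ 6/6 mod 13. 6⁻¹ ≡ 11 (mod 13), so λ ≡ 1.
  x = λ² - 8 - 1 = 1 - 9 ≡ 5; y = λ·(8 - 5) - 2 ≡ 1. → (5, 1)
4Q: (5, 1) + (1, 8). λ = (8 - 1)/(1 - 5) ≡ 7/9 mod 13. 9⁻¹ ≡ 3 (mod 13) since 9·3 = 27 ≡ 1, so λ ≡ 8.
  x = λ² - 5 - 1 = 64 - 6 ≡ 6; y = λ·(5 - 6) - 1 ≡ 4. → (6, 4)
5Q: (6, 4) + (1, 8). λ = (8 - 4)/(1 - 6) ≡ 4/8 mod 13. 8⁻¹ ≡ 5 (mod 13), so λ ≡ 7.
  x = λ² - 6 - 1 = 49 - 7 ≡ 3; y = λ·(6 - 3) - 4 ≡ 4. → (3, 4)
6Q: (3, 4) + (1, 8). λ = (8 - 4)/(1 - 3) ≡ 4/11 mod 13. 11⁻¹ ≡ 6 (mod 13) since 11·6 = 66 ≡ 1, so λ ≡ 11.
  x = λ² - 3 - 1 = 121 - 4 ≡ 0; y = λ·(3 - 0) - 4 ≡ 3. → (0, 3)
7Q: (0, 3) + (1, 8). λ = (8 - 3)/(1 - 0) ≡ 5/1 mod 13. 1⁻¹ ≡ 1 (mod 13), so λ ≡ 5.
  x = λ² - 0 - 1 = 25 - 1 ≡ 11; y = λ·(0 - 11) - 3 ≡ 7. → (11, 7)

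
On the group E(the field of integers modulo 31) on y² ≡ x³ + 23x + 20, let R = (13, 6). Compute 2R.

tangent at (13, 6): λ = (3·13² + 23)/(2·6) ≡ 3/12. 12⁻¹ ≡ 13 (mod 31), so λ ≡ 3·13 ≡ 8.
  x = λ² - 13 - 13 = 64 - 26 ≡ 7; y = λ·(13 - 7) - 6 ≡ 11. → (7, 11)

(7, 11)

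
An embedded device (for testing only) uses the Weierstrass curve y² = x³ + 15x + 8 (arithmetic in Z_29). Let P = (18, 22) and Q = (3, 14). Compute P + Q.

(18, 22) + (3, 14). λ = (14 - 22)/(3 - 18) ≡ 21/14 mod 29. 14⁻¹ ≡ 27 (mod 29) since 14·27 = 378 ≡ 1, so λ ≡ 16.
  x = λ² - 18 - 3 = 256 - 21 ≡ 3; y = λ·(18 - 3) - 22 ≡ 15. → (3, 15)

(3, 15)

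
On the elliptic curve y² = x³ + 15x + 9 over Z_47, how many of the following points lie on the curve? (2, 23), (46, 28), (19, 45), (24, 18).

0

(2, 23): 23² ≡ 12, rhs ≡ 0 → off.
(46, 28): 28² ≡ 32, rhs ≡ 40 → off.
(19, 45): 45² ≡ 4, rhs ≡ 9 → off.
(24, 18): 18² ≡ 42, rhs ≡ 46 → off.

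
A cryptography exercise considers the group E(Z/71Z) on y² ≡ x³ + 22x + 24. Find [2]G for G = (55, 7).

(69, 55)

tangent at (55, 7): λ = (3·55² + 22)/(2·7) ≡ 9/14. 14⁻¹ ≡ 66 (mod 71), so λ ≡ 9·66 ≡ 26.
  x = λ² - 55 - 55 = 676 - 110 ≡ 69; y = λ·(55 - 69) - 7 ≡ 55. → (69, 55)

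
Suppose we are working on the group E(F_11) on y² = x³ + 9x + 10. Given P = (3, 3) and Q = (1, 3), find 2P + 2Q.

(2, 5)

First 2P:
Repeated addition: build up to 2P.
2P: tangent at (3, 3): λ = (3·3² + 9)/(2·3) ≡ 3/6. 6⁻¹ ≡ 2 (mod 11), so λ ≡ 3·2 ≡ 6.
  x = λ² - 3 - 3 = 36 - 6 ≡ 8; y = λ·(3 - 8) - 3 ≡ 0. → (8, 0)
2P = (8, 0).
Next 2Q:
Repeated addition: build up to 2Q.
2Q: tangent at (1, 3): λ = (3·1² + 9)/(2·3) ≡ 1/6. 6⁻¹ ≡ 2 (mod 11) since 6·2 = 12 ≡ 1, so λ ≡ 1·2 ≡ 2.
  x = λ² - 1 - 1 = 4 - 2 ≡ 2; y = λ·(1 - 2) - 3 ≡ 6. → (2, 6)
2Q = (2, 6).
Finally 2P + 2Q:
(8, 0) + (2, 6). λ = (6 - 0)/(2 - 8) ≡ 6/5 mod 11. 5⁻¹ ≡ 9 (mod 11), so λ ≡ 10.
  x = λ² - 8 - 2 = 100 - 10 ≡ 2; y = λ·(8 - 2) - 0 ≡ 5. → (2, 5)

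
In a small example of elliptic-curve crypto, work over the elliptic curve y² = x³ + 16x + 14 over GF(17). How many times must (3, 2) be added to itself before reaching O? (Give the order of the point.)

5

2P: tangent at (3, 2): λ = (3·3² + 16)/(2·2) ≡ 9/4. 4⁻¹ ≡ 13 (mod 17) since 4·13 = 52 ≡ 1, so λ ≡ 9·13 ≡ 15.
  x = λ² - 3 - 3 = 225 - 6 ≡ 15; y = λ·(3 - 15) - 2 ≡ 5. → (15, 5)
3P: (15, 5) + (3, 2). λ = (2 - 5)/(3 - 15) ≡ 14/5 mod 17. 5⁻¹ ≡ 7 (mod 17), so λ ≡ 13.
  x = λ² - 15 - 3 = 169 - 18 ≡ 15; y = λ·(15 - 15) - 5 ≡ 12. → (15, 12)
4P: (15, 12) + (3, 2). λ = (2 - 12)/(3 - 15) ≡ 7/5 mod 17. 5⁻¹ ≡ 7 (mod 17), so λ ≡ 15.
  x = λ² - 15 - 3 = 225 - 18 ≡ 3; y = λ·(15 - 3) - 12 ≡ 15. → (3, 15)
5P: (3, 15) + (3, 2): same x and y₁ ≡ -y₂, so the sum is O.
5P = O, so the order is 5.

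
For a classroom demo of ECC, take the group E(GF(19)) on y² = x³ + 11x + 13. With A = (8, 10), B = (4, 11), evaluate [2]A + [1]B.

First 2A:
Repeated addition: build up to 2A.
2A: tangent at (8, 10): λ = (3·8² + 11)/(2·10) ≡ 13/1. 1⁻¹ ≡ 1 (mod 19), so λ ≡ 13·1 ≡ 13.
  x = λ² - 8 - 8 = 169 - 16 ≡ 1; y = λ·(8 - 1) - 10 ≡ 5. → (1, 5)
2A = (1, 5).
Finally 2A + B:
(1, 5) + (4, 11). λ = (11 - 5)/(4 - 1) ≡ 6/3 mod 19. 3⁻¹ ≡ 13 (mod 19), so λ ≡ 2.
  x = λ² - 1 - 4 = 4 - 5 ≡ 18; y = λ·(1 - 18) - 5 ≡ 18. → (18, 18)

(18, 18)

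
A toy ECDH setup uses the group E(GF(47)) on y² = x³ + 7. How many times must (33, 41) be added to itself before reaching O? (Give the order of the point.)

12

2P: tangent at (33, 41): λ = (3·33² + 0)/(2·41) ≡ 24/35. 35⁻¹ ≡ 43 (mod 47), so λ ≡ 24·43 ≡ 45.
  x = λ² - 33 - 33 = 2025 - 66 ≡ 32; y = λ·(33 - 32) - 41 ≡ 4. → (32, 4)
3P: (32, 4) + (33, 41). λ = (41 - 4)/(33 - 32) ≡ 37/1 mod 47. 1⁻¹ ≡ 1 (mod 47) since 1·1 = 1 ≡ 1, so λ ≡ 37.
  x = λ² - 32 - 33 = 1369 - 65 ≡ 35; y = λ·(32 - 35) - 4 ≡ 26. → (35, 26)
4P: (35, 26) + (33, 41). λ = (41 - 26)/(33 - 35) ≡ 15/45 mod 47. 45⁻¹ ≡ 23 (mod 47), so λ ≡ 16.
  x = λ² - 35 - 33 = 256 - 68 ≡ 0; y = λ·(35 - 0) - 26 ≡ 17. → (0, 17)
5P: (0, 17) + (33, 41). λ = (41 - 17)/(33 - 0) ≡ 24/33 mod 47. 33⁻¹ ≡ 10 (mod 47) since 33·10 = 330 ≡ 1, so λ ≡ 5.
  x = λ² - 0 - 33 = 25 - 33 ≡ 39; y = λ·(0 - 39) - 17 ≡ 23. → (39, 23)
6P: (39, 23) + (33, 41). λ = (41 - 23)/(33 - 39) ≡ 18/41 mod 47. 41⁻¹ ≡ 39 (mod 47), so λ ≡ 44.
  x = λ² - 39 - 33 = 1936 - 72 ≡ 31; y = λ·(39 - 31) - 23 ≡ 0. → (31, 0)
7P: (31, 0) + (33, 41). λ = (41 - 0)/(33 - 31) ≡ 41/2 mod 47. 2⁻¹ ≡ 24 (mod 47), so λ ≡ 44.
  x = λ² - 31 - 33 = 1936 - 64 ≡ 39; y = λ·(31 - 39) - 0 ≡ 24. → (39, 24)
8P: (39, 24) + (33, 41). λ = (41 - 24)/(33 - 39) ≡ 17/41 mod 47. 41⁻¹ ≡ 39 (mod 47) since 41·39 = 1599 ≡ 1, so λ ≡ 5.
  x = λ² - 39 - 33 = 25 - 72 ≡ 0; y = λ·(39 - 0) - 24 ≡ 30. → (0, 30)
9P: (0, 30) + (33, 41). λ = (41 - 30)/(33 - 0) ≡ 11/33 mod 47. 33⁻¹ ≡ 10 (mod 47), so λ ≡ 16.
  x = λ² - 0 - 33 = 256 - 33 ≡ 35; y = λ·(0 - 35) - 30 ≡ 21. → (35, 21)
10P: (35, 21) + (33, 41). λ = (41 - 21)/(33 - 35) ≡ 20/45 mod 47. 45⁻¹ ≡ 23 (mod 47), so λ ≡ 37.
  x = λ² - 35 - 33 = 1369 - 68 ≡ 32; y = λ·(35 - 32) - 21 ≡ 43. → (32, 43)
11P: (32, 43) + (33, 41). λ = (41 - 43)/(33 - 32) ≡ 45/1 mod 47. 1⁻¹ ≡ 1 (mod 47), so λ ≡ 45.
  x = λ² - 32 - 33 = 2025 - 65 ≡ 33; y = λ·(32 - 33) - 43 ≡ 6. → (33, 6)
12P: (33, 6) + (33, 41): same x and y₁ ≡ -y₂, so the sum is O.
12P = O, so the order is 12.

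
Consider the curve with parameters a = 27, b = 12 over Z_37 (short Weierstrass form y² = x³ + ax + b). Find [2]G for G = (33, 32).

(18, 22)

tangent at (33, 32): λ = (3·33² + 27)/(2·32) ≡ 1/27. 27⁻¹ ≡ 11 (mod 37), so λ ≡ 1·11 ≡ 11.
  x = λ² - 33 - 33 = 121 - 66 ≡ 18; y = λ·(33 - 18) - 32 ≡ 22. → (18, 22)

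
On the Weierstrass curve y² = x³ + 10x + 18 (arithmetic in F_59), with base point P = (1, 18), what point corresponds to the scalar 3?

(25, 9)

Repeated addition: build up to 3P.
2P: tangent at (1, 18): λ = (3·1² + 10)/(2·18) ≡ 13/36. 36⁻¹ ≡ 41 (mod 59), so λ ≡ 13·41 ≡ 2.
  x = λ² - 1 - 1 = 4 - 2 ≡ 2; y = λ·(1 - 2) - 18 ≡ 39. → (2, 39)
3P: (2, 39) + (1, 18). λ = (18 - 39)/(1 - 2) ≡ 38/58 mod 59. 58⁻¹ ≡ 58 (mod 59) since 58·58 = 3364 ≡ 1, so λ ≡ 21.
  x = λ² - 2 - 1 = 441 - 3 ≡ 25; y = λ·(2 - 25) - 39 ≡ 9. → (25, 9)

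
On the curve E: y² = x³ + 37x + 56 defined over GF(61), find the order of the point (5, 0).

2

2P: (5, 0) + (5, 0): same x and y₁ ≡ -y₂, so the sum is ∞.
2P = ∞, so the order is 2.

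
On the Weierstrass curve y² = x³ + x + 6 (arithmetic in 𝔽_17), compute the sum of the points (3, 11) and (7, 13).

(3, 11) + (7, 13). λ = (13 - 11)/(7 - 3) ≡ 2/4 mod 17. 4⁻¹ ≡ 13 (mod 17) since 4·13 = 52 ≡ 1, so λ ≡ 9.
  x = λ² - 3 - 7 = 81 - 10 ≡ 3; y = λ·(3 - 3) - 11 ≡ 6. → (3, 6)

(3, 6)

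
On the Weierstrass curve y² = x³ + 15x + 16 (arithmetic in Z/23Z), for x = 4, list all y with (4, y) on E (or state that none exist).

x³ + 15x + 16 = 140 ≡ 2 (mod 23).
Square roots of 2 mod 23: 5 and 18 (since 5² = 25 ≡ 2).

5, 18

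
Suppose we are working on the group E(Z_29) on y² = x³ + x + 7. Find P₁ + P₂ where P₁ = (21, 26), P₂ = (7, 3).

(0, 23)

(21, 26) + (7, 3). λ = (3 - 26)/(7 - 21) ≡ 6/15 mod 29. 15⁻¹ ≡ 2 (mod 29), so λ ≡ 12.
  x = λ² - 21 - 7 = 144 - 28 ≡ 0; y = λ·(21 - 0) - 26 ≡ 23. → (0, 23)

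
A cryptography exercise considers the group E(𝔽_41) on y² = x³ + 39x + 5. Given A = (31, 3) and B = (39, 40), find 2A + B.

(8, 38)

First 2A:
Repeated addition: build up to 2A.
2A: tangent at (31, 3): λ = (3·31² + 39)/(2·3) ≡ 11/6. 6⁻¹ ≡ 7 (mod 41), so λ ≡ 11·7 ≡ 36.
  x = λ² - 31 - 31 = 1296 - 62 ≡ 4; y = λ·(31 - 4) - 3 ≡ 26. → (4, 26)
2A = (4, 26).
Finally 2A + B:
(4, 26) + (39, 40). λ = (40 - 26)/(39 - 4) ≡ 14/35 mod 41. 35⁻¹ ≡ 34 (mod 41), so λ ≡ 25.
  x = λ² - 4 - 39 = 625 - 43 ≡ 8; y = λ·(4 - 8) - 26 ≡ 38. → (8, 38)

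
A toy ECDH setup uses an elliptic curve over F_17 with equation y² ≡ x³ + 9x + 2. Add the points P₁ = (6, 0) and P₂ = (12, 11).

(0, 11)

(6, 0) + (12, 11). λ = (11 - 0)/(12 - 6) ≡ 11/6 mod 17. 6⁻¹ ≡ 3 (mod 17) since 6·3 = 18 ≡ 1, so λ ≡ 16.
  x = λ² - 6 - 12 = 256 - 18 ≡ 0; y = λ·(6 - 0) - 0 ≡ 11. → (0, 11)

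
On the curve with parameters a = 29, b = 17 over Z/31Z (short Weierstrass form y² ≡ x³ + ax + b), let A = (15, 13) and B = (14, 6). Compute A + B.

(20, 14)

(15, 13) + (14, 6). λ = (6 - 13)/(14 - 15) ≡ 24/30 mod 31. 30⁻¹ ≡ 30 (mod 31), so λ ≡ 7.
  x = λ² - 15 - 14 = 49 - 29 ≡ 20; y = λ·(15 - 20) - 13 ≡ 14. → (20, 14)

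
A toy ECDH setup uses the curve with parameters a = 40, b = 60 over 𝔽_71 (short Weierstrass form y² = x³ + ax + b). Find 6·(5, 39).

Write P = (5, 39).
Repeated addition: build up to 6P.
2P: tangent at (5, 39): λ = (3·5² + 40)/(2·39) ≡ 44/7. 7⁻¹ ≡ 61 (mod 71) since 7·61 = 427 ≡ 1, so λ ≡ 44·61 ≡ 57.
  x = λ² - 5 - 5 = 3249 - 10 ≡ 44; y = λ·(5 - 44) - 39 ≡ 10. → (44, 10)
3P: (44, 10) + (5, 39). λ = (39 - 10)/(5 - 44) ≡ 29/32 mod 71. 32⁻¹ ≡ 20 (mod 71) since 32·20 = 640 ≡ 1, so λ ≡ 12.
  x = λ² - 44 - 5 = 144 - 49 ≡ 24; y = λ·(44 - 24) - 10 ≡ 17. → (24, 17)
4P: (24, 17) + (5, 39). λ = (39 - 17)/(5 - 24) ≡ 22/52 mod 71. 52⁻¹ ≡ 56 (mod 71) since 52·56 = 2912 ≡ 1, so λ ≡ 25.
  x = λ² - 24 - 5 = 625 - 29 ≡ 28; y = λ·(24 - 28) - 17 ≡ 25. → (28, 25)
5P: (28, 25) + (5, 39). λ = (39 - 25)/(5 - 28) ≡ 14/48 mod 71. 48⁻¹ ≡ 37 (mod 71), so λ ≡ 21.
  x = λ² - 28 - 5 = 441 - 33 ≡ 53; y = λ·(28 - 53) - 25 ≡ 18. → (53, 18)
6P: (53, 18) + (5, 39). λ = (39 - 18)/(5 - 53) ≡ 21/23 mod 71. 23⁻¹ ≡ 34 (mod 71), so λ ≡ 4.
  x = λ² - 53 - 5 = 16 - 58 ≡ 29; y = λ·(53 - 29) - 18 ≡ 7. → (29, 7)

(29, 7)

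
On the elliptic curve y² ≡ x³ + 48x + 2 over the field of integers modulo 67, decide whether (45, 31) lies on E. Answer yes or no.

yes

y² = 31² ≡ 23; x³ + 48x + 2 = 93287 ≡ 23 (mod 67). 23 = 23.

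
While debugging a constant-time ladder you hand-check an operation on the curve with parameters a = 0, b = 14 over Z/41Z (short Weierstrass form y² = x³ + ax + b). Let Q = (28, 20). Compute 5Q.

(5, 37)

Repeated addition: build up to 5Q.
2Q: tangent at (28, 20): λ = (3·28² + 0)/(2·20) ≡ 15/40. 40⁻¹ ≡ 40 (mod 41) since 40·40 = 1600 ≡ 1, so λ ≡ 15·40 ≡ 26.
  x = λ² - 28 - 28 = 676 - 56 ≡ 5; y = λ·(28 - 5) - 20 ≡ 4. → (5, 4)
3Q: (5, 4) + (28, 20). λ = (20 - 4)/(28 - 5) ≡ 16/23 mod 41. 23⁻¹ ≡ 25 (mod 41) since 23·25 = 575 ≡ 1, so λ ≡ 31.
  x = λ² - 5 - 28 = 961 - 33 ≡ 26; y = λ·(5 - 26) - 4 ≡ 1. → (26, 1)
4Q: (26, 1) + (28, 20). λ = (20 - 1)/(28 - 26) ≡ 19/2 mod 41. 2⁻¹ ≡ 21 (mod 41) since 2·21 = 42 ≡ 1, so λ ≡ 30.
  x = λ² - 26 - 28 = 900 - 54 ≡ 26; y = λ·(26 - 26) - 1 ≡ 40. → (26, 40)
5Q: (26, 40) + (28, 20). λ = (20 - 40)/(28 - 26) ≡ 21/2 mod 41. 2⁻¹ ≡ 21 (mod 41) since 2·21 = 42 ≡ 1, so λ ≡ 31.
  x = λ² - 26 - 28 = 961 - 54 ≡ 5; y = λ·(26 - 5) - 40 ≡ 37. → (5, 37)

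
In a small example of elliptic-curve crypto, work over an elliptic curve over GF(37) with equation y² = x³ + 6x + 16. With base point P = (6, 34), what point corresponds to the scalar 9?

(17, 6)

Double-and-add on 9 = (1001)₂. Start with P = (6, 34) for the leading 1-bit.
double: tangent at (6, 34): λ = (3·6² + 6)/(2·34) ≡ 3/31. 31⁻¹ ≡ 6 (mod 37), so λ ≡ 3·6 ≡ 18.
  x = λ² - 6 - 6 = 324 - 12 ≡ 16; y = λ·(6 - 16) - 34 ≡ 8. → (16, 8)
double: tangent at (16, 8): λ = (3·16² + 6)/(2·8) ≡ 34/16. 16⁻¹ ≡ 7 (mod 37), so λ ≡ 34·7 ≡ 16.
  x = λ² - 16 - 16 = 256 - 32 ≡ 2; y = λ·(16 - 2) - 8 ≡ 31. → (2, 31)
double: tangent at (2, 31): λ = (3·2² + 6)/(2·31) ≡ 18/25. 25⁻¹ ≡ 3 (mod 37), so λ ≡ 18·3 ≡ 17.
  x = λ² - 2 - 2 = 289 - 4 ≡ 26; y = λ·(2 - 26) - 31 ≡ 5. → (26, 5)
add P: (26, 5) + (6, 34). λ = (34 - 5)/(6 - 26) ≡ 29/17 mod 37. 17⁻¹ ≡ 24 (mod 37), so λ ≡ 30.
  x = λ² - 26 - 6 = 900 - 32 ≡ 17; y = λ·(26 - 17) - 5 ≡ 6. → (17, 6)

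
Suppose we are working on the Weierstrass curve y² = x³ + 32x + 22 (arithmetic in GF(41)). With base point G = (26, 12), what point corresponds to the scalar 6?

(4, 38)

Double-and-add on 6 = (110)₂. Start with G = (26, 12) for the leading 1-bit.
double: tangent at (26, 12): λ = (3·26² + 32)/(2·12) ≡ 10/24. 24⁻¹ ≡ 12 (mod 41) since 24·12 = 288 ≡ 1, so λ ≡ 10·12 ≡ 38.
  x = λ² - 26 - 26 = 1444 - 52 ≡ 39; y = λ·(26 - 39) - 12 ≡ 27. → (39, 27)
add G: (39, 27) + (26, 12). λ = (12 - 27)/(26 - 39) ≡ 26/28 mod 41. 28⁻¹ ≡ 22 (mod 41), so λ ≡ 39.
  x = λ² - 39 - 26 = 1521 - 65 ≡ 21; y = λ·(39 - 21) - 27 ≡ 19. → (21, 19)
double: tangent at (21, 19): λ = (3·21² + 32)/(2·19) ≡ 2/38. 38⁻¹ ≡ 27 (mod 41), so λ ≡ 2·27 ≡ 13.
  x = λ² - 21 - 21 = 169 - 42 ≡ 4; y = λ·(21 - 4) - 19 ≡ 38. → (4, 38)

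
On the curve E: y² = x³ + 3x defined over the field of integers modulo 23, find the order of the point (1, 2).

2P: tangent at (1, 2): λ = (3·1² + 3)/(2·2) ≡ 6/4. 4⁻¹ ≡ 6 (mod 23), so λ ≡ 6·6 ≡ 13.
  x = λ² - 1 - 1 = 169 - 2 ≡ 6; y = λ·(1 - 6) - 2 ≡ 2. → (6, 2)
3P: (6, 2) + (1, 2). λ = (2 - 2)/(1 - 6) ≡ 0/18 mod 23. 18⁻¹ ≡ 9 (mod 23) since 18·9 = 162 ≡ 1, so λ ≡ 0.
  x = λ² - 6 - 1 = 0 - 7 ≡ 16; y = λ·(6 - 16) - 2 ≡ 21. → (16, 21)
4P: (16, 21) + (1, 2). λ = (2 - 21)/(1 - 16) ≡ 4/8 mod 23. 8⁻¹ ≡ 3 (mod 23), so λ ≡ 12.
  x = λ² - 16 - 1 = 144 - 17 ≡ 12; y = λ·(16 - 12) - 21 ≡ 4. → (12, 4)
5P: (12, 4) + (1, 2). λ = (2 - 4)/(1 - 12) ≡ 21/12 mod 23. 12⁻¹ ≡ 2 (mod 23) since 12·2 = 24 ≡ 1, so λ ≡ 19.
  x = λ² - 12 - 1 = 361 - 13 ≡ 3; y = λ·(12 - 3) - 4 ≡ 6. → (3, 6)
6P: (3, 6) + (1, 2). λ = (2 - 6)/(1 - 3) ≡ 19/21 mod 23. 21⁻¹ ≡ 11 (mod 23), so λ ≡ 2.
  x = λ² - 3 - 1 = 4 - 4 ≡ 0; y = λ·(3 - 0) - 6 ≡ 0. → (0, 0)
7P: (0, 0) + (1, 2). λ = (2 - 0)/(1 - 0) ≡ 2/1 mod 23. 1⁻¹ ≡ 1 (mod 23) since 1·1 = 1 ≡ 1, so λ ≡ 2.
  x = λ² - 0 - 1 = 4 - 1 ≡ 3; y = λ·(0 - 3) - 0 ≡ 17. → (3, 17)
8P: (3, 17) + (1, 2). λ = (2 - 17)/(1 - 3) ≡ 8/21 mod 23. 21⁻¹ ≡ 11 (mod 23) since 21·11 = 231 ≡ 1, so λ ≡ 19.
  x = λ² - 3 - 1 = 361 - 4 ≡ 12; y = λ·(3 - 12) - 17 ≡ 19. → (12, 19)
9P: (12, 19) + (1, 2). λ = (2 - 19)/(1 - 12) ≡ 6/12 mod 23. 12⁻¹ ≡ 2 (mod 23) since 12·2 = 24 ≡ 1, so λ ≡ 12.
  x = λ² - 12 - 1 = 144 - 13 ≡ 16; y = λ·(12 - 16) - 19 ≡ 2. → (16, 2)
10P: (16, 2) + (1, 2). λ = (2 - 2)/(1 - 16) ≡ 0/8 mod 23. 8⁻¹ ≡ 3 (mod 23), so λ ≡ 0.
  x = λ² - 16 - 1 = 0 - 17 ≡ 6; y = λ·(16 - 6) - 2 ≡ 21. → (6, 21)
11P: (6, 21) + (1, 2). λ = (2 - 21)/(1 - 6) ≡ 4/18 mod 23. 18⁻¹ ≡ 9 (mod 23) since 18·9 = 162 ≡ 1, so λ ≡ 13.
  x = λ² - 6 - 1 = 169 - 7 ≡ 1; y = λ·(6 - 1) - 21 ≡ 21. → (1, 21)
12P: (1, 21) + (1, 2): same x and y₁ ≡ -y₂, so the sum is ∞.
12P = ∞, so the order is 12.

12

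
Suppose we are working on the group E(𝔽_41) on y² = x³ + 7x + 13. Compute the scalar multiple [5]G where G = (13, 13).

(5, 38)

Double-and-add on 5 = (101)₂. Start with G = (13, 13) for the leading 1-bit.
double: tangent at (13, 13): λ = (3·13² + 7)/(2·13) ≡ 22/26. 26⁻¹ ≡ 30 (mod 41) since 26·30 = 780 ≡ 1, so λ ≡ 22·30 ≡ 4.
  x = λ² - 13 - 13 = 16 - 26 ≡ 31; y = λ·(13 - 31) - 13 ≡ 38. → (31, 38)
double: tangent at (31, 38): λ = (3·31² + 7)/(2·38) ≡ 20/35. 35⁻¹ ≡ 34 (mod 41), so λ ≡ 20·34 ≡ 24.
  x = λ² - 31 - 31 = 576 - 62 ≡ 22; y = λ·(31 - 22) - 38 ≡ 14. → (22, 14)
add G: (22, 14) + (13, 13). λ = (13 - 14)/(13 - 22) ≡ 40/32 mod 41. 32⁻¹ ≡ 9 (mod 41), so λ ≡ 32.
  x = λ² - 22 - 13 = 1024 - 35 ≡ 5; y = λ·(22 - 5) - 14 ≡ 38. → (5, 38)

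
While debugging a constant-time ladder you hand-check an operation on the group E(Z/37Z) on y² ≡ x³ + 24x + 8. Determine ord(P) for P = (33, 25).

2P: tangent at (33, 25): λ = (3·33² + 24)/(2·25) ≡ 35/13. 13⁻¹ ≡ 20 (mod 37), so λ ≡ 35·20 ≡ 34.
  x = λ² - 33 - 33 = 1156 - 66 ≡ 17; y = λ·(33 - 17) - 25 ≡ 1. → (17, 1)
3P: (17, 1) + (33, 25). λ = (25 - 1)/(33 - 17) ≡ 24/16 mod 37. 16⁻¹ ≡ 7 (mod 37), so λ ≡ 20.
  x = λ² - 17 - 33 = 400 - 50 ≡ 17; y = λ·(17 - 17) - 1 ≡ 36. → (17, 36)
4P: (17, 36) + (33, 25). λ = (25 - 36)/(33 - 17) ≡ 26/16 mod 37. 16⁻¹ ≡ 7 (mod 37), so λ ≡ 34.
  x = λ² - 17 - 33 = 1156 - 50 ≡ 33; y = λ·(17 - 33) - 36 ≡ 12. → (33, 12)
5P: (33, 12) + (33, 25): same x and y₁ ≡ -y₂, so the sum is O.
5P = O, so the order is 5.

5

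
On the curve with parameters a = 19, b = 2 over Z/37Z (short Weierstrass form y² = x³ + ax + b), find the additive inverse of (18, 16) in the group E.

-(18, 16) = (18, -16 mod 37) = (18, 21).

(18, 21)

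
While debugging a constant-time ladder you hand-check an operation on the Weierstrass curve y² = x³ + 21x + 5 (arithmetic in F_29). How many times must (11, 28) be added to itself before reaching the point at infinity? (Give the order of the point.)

2P: tangent at (11, 28): λ = (3·11² + 21)/(2·28) ≡ 7/27. 27⁻¹ ≡ 14 (mod 29), so λ ≡ 7·14 ≡ 11.
  x = λ² - 11 - 11 = 121 - 22 ≡ 12; y = λ·(11 - 12) - 28 ≡ 19. → (12, 19)
3P: (12, 19) + (11, 28). λ = (28 - 19)/(11 - 12) ≡ 9/28 mod 29. 28⁻¹ ≡ 28 (mod 29) since 28·28 = 784 ≡ 1, so λ ≡ 20.
  x = λ² - 12 - 11 = 400 - 23 ≡ 0; y = λ·(12 - 0) - 19 ≡ 18. → (0, 18)
4P: (0, 18) + (11, 28). λ = (28 - 18)/(11 - 0) ≡ 10/11 mod 29. 11⁻¹ ≡ 8 (mod 29), so λ ≡ 22.
  x = λ² - 0 - 11 = 484 - 11 ≡ 9; y = λ·(0 - 9) - 18 ≡ 16. → (9, 16)
5P: (9, 16) + (11, 28). λ = (28 - 16)/(11 - 9) ≡ 12/2 mod 29. 2⁻¹ ≡ 15 (mod 29) since 2·15 = 30 ≡ 1, so λ ≡ 6.
  x = λ² - 9 - 11 = 36 - 20 ≡ 16; y = λ·(9 - 16) - 16 ≡ 0. → (16, 0)
6P: (16, 0) + (11, 28). λ = (28 - 0)/(11 - 16) ≡ 28/24 mod 29. 24⁻¹ ≡ 23 (mod 29), so λ ≡ 6.
  x = λ² - 16 - 11 = 36 - 27 ≡ 9; y = λ·(16 - 9) - 0 ≡ 13. → (9, 13)
7P: (9, 13) + (11, 28). λ = (28 - 13)/(11 - 9) ≡ 15/2 mod 29. 2⁻¹ ≡ 15 (mod 29), so λ ≡ 22.
  x = λ² - 9 - 11 = 484 - 20 ≡ 0; y = λ·(9 - 0) - 13 ≡ 11. → (0, 11)
8P: (0, 11) + (11, 28). λ = (28 - 11)/(11 - 0) ≡ 17/11 mod 29. 11⁻¹ ≡ 8 (mod 29), so λ ≡ 20.
  x = λ² - 0 - 11 = 400 - 11 ≡ 12; y = λ·(0 - 12) - 11 ≡ 10. → (12, 10)
9P: (12, 10) + (11, 28). λ = (28 - 10)/(11 - 12) ≡ 18/28 mod 29. 28⁻¹ ≡ 28 (mod 29), so λ ≡ 11.
  x = λ² - 12 - 11 = 121 - 23 ≡ 11; y = λ·(12 - 11) - 10 ≡ 1. → (11, 1)
10P: (11, 1) + (11, 28): same x and y₁ ≡ -y₂, so the sum is the point at infinity.
10P = the point at infinity, so the order is 10.

10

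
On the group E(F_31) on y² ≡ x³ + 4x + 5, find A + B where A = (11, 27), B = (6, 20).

(11, 4)

(11, 27) + (6, 20). λ = (20 - 27)/(6 - 11) ≡ 24/26 mod 31. 26⁻¹ ≡ 6 (mod 31), so λ ≡ 20.
  x = λ² - 11 - 6 = 400 - 17 ≡ 11; y = λ·(11 - 11) - 27 ≡ 4. → (11, 4)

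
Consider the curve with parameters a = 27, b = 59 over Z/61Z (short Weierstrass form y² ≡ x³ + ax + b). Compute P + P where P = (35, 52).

tangent at (35, 52): λ = (3·35² + 27)/(2·52) ≡ 42/43. 43⁻¹ ≡ 44 (mod 61), so λ ≡ 42·44 ≡ 18.
  x = λ² - 35 - 35 = 324 - 70 ≡ 10; y = λ·(35 - 10) - 52 ≡ 32. → (10, 32)

(10, 32)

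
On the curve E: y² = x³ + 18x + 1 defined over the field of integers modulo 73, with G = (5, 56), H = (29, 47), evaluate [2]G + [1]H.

(55, 59)

First 2G:
Repeated addition: build up to 2G.
2G: tangent at (5, 56): λ = (3·5² + 18)/(2·56) ≡ 20/39. 39⁻¹ ≡ 15 (mod 73) since 39·15 = 585 ≡ 1, so λ ≡ 20·15 ≡ 8.
  x = λ² - 5 - 5 = 64 - 10 ≡ 54; y = λ·(5 - 54) - 56 ≡ 63. → (54, 63)
2G = (54, 63).
Finally 2G + H:
(54, 63) + (29, 47). λ = (47 - 63)/(29 - 54) ≡ 57/48 mod 73. 48⁻¹ ≡ 35 (mod 73) since 48·35 = 1680 ≡ 1, so λ ≡ 24.
  x = λ² - 54 - 29 = 576 - 83 ≡ 55; y = λ·(54 - 55) - 63 ≡ 59. → (55, 59)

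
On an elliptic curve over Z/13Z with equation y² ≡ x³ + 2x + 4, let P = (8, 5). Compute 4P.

(10, 6)

Double-and-add on 4 = (100)₂. Start with P = (8, 5) for the leading 1-bit.
double: tangent at (8, 5): λ = (3·8² + 2)/(2·5) ≡ 12/10. 10⁻¹ ≡ 4 (mod 13), so λ ≡ 12·4 ≡ 9.
  x = λ² - 8 - 8 = 81 - 16 ≡ 0; y = λ·(8 - 0) - 5 ≡ 2. → (0, 2)
double: tangent at (0, 2): λ = (3·0² + 2)/(2·2) ≡ 2/4. 4⁻¹ ≡ 10 (mod 13), so λ ≡ 2·10 ≡ 7.
  x = λ² - 0 - 0 = 49 - 0 ≡ 10; y = λ·(0 - 10) - 2 ≡ 6. → (10, 6)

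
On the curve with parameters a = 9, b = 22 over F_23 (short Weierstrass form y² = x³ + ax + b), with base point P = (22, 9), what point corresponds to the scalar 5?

Repeated addition: build up to 5P.
2P: tangent at (22, 9): λ = (3·22² + 9)/(2·9) ≡ 12/18. 18⁻¹ ≡ 9 (mod 23) since 18·9 = 162 ≡ 1, so λ ≡ 12·9 ≡ 16.
  x = λ² - 22 - 22 = 256 - 44 ≡ 5; y = λ·(22 - 5) - 9 ≡ 10. → (5, 10)
3P: (5, 10) + (22, 9). λ = (9 - 10)/(22 - 5) ≡ 22/17 mod 23. 17⁻¹ ≡ 19 (mod 23), so λ ≡ 4.
  x = λ² - 5 - 22 = 16 - 27 ≡ 12; y = λ·(5 - 12) - 10 ≡ 8. → (12, 8)
4P: (12, 8) + (22, 9). λ = (9 - 8)/(22 - 12) ≡ 1/10 mod 23. 10⁻¹ ≡ 7 (mod 23), so λ ≡ 7.
  x = λ² - 12 - 22 = 49 - 34 ≡ 15; y = λ·(12 - 15) - 8 ≡ 17. → (15, 17)
5P: (15, 17) + (22, 9). λ = (9 - 17)/(22 - 15) ≡ 15/7 mod 23. 7⁻¹ ≡ 10 (mod 23), so λ ≡ 12.
  x = λ² - 15 - 22 = 144 - 37 ≡ 15; y = λ·(15 - 15) - 17 ≡ 6. → (15, 6)

(15, 6)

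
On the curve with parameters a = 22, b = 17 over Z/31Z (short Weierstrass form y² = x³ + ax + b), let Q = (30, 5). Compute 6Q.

(30, 26)

Repeated addition: build up to 6Q.
2Q: tangent at (30, 5): λ = (3·30² + 22)/(2·5) ≡ 25/10. 10⁻¹ ≡ 28 (mod 31), so λ ≡ 25·28 ≡ 18.
  x = λ² - 30 - 30 = 324 - 60 ≡ 16; y = λ·(30 - 16) - 5 ≡ 30. → (16, 30)
3Q: (16, 30) + (30, 5). λ = (5 - 30)/(30 - 16) ≡ 6/14 mod 31. 14⁻¹ ≡ 20 (mod 31) since 14·20 = 280 ≡ 1, so λ ≡ 27.
  x = λ² - 16 - 30 = 729 - 46 ≡ 1; y = λ·(16 - 1) - 30 ≡ 3. → (1, 3)
4Q: (1, 3) + (30, 5). λ = (5 - 3)/(30 - 1) ≡ 2/29 mod 31. 29⁻¹ ≡ 15 (mod 31), so λ ≡ 30.
  x = λ² - 1 - 30 = 900 - 31 ≡ 1; y = λ·(1 - 1) - 3 ≡ 28. → (1, 28)
5Q: (1, 28) + (30, 5). λ = (5 - 28)/(30 - 1) ≡ 8/29 mod 31. 29⁻¹ ≡ 15 (mod 31), so λ ≡ 27.
  x = λ² - 1 - 30 = 729 - 31 ≡ 16; y = λ·(1 - 16) - 28 ≡ 1. → (16, 1)
6Q: (16, 1) + (30, 5). λ = (5 - 1)/(30 - 16) ≡ 4/14 mod 31. 14⁻¹ ≡ 20 (mod 31), so λ ≡ 18.
  x = λ² - 16 - 30 = 324 - 46 ≡ 30; y = λ·(16 - 30) - 1 ≡ 26. → (30, 26)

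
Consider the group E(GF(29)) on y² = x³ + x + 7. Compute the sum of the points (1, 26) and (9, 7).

(1, 26) + (9, 7). λ = (7 - 26)/(9 - 1) ≡ 10/8 mod 29. 8⁻¹ ≡ 11 (mod 29), so λ ≡ 23.
  x = λ² - 1 - 9 = 529 - 10 ≡ 26; y = λ·(1 - 26) - 26 ≡ 8. → (26, 8)

(26, 8)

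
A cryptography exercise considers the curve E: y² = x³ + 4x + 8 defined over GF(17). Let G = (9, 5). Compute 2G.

tangent at (9, 5): λ = (3·9² + 4)/(2·5) ≡ 9/10. 10⁻¹ ≡ 12 (mod 17), so λ ≡ 9·12 ≡ 6.
  x = λ² - 9 - 9 = 36 - 18 ≡ 1; y = λ·(9 - 1) - 5 ≡ 9. → (1, 9)

(1, 9)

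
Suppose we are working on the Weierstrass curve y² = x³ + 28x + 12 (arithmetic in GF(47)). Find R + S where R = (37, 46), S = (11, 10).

(24, 19)

(37, 46) + (11, 10). λ = (10 - 46)/(11 - 37) ≡ 11/21 mod 47. 21⁻¹ ≡ 9 (mod 47) since 21·9 = 189 ≡ 1, so λ ≡ 5.
  x = λ² - 37 - 11 = 25 - 48 ≡ 24; y = λ·(37 - 24) - 46 ≡ 19. → (24, 19)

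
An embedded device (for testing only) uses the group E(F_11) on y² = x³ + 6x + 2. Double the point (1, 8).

tangent at (1, 8): λ = (3·1² + 6)/(2·8) ≡ 9/5. 5⁻¹ ≡ 9 (mod 11) since 5·9 = 45 ≡ 1, so λ ≡ 9·9 ≡ 4.
  x = λ² - 1 - 1 = 16 - 2 ≡ 3; y = λ·(1 - 3) - 8 ≡ 6. → (3, 6)

(3, 6)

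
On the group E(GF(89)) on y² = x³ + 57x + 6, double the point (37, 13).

tangent at (37, 13): λ = (3·37² + 57)/(2·13) ≡ 70/26. 26⁻¹ ≡ 24 (mod 89) since 26·24 = 624 ≡ 1, so λ ≡ 70·24 ≡ 78.
  x = λ² - 37 - 37 = 6084 - 74 ≡ 47; y = λ·(37 - 47) - 13 ≡ 8. → (47, 8)

(47, 8)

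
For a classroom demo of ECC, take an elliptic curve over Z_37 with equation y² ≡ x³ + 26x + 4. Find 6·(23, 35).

(14, 2)

Write G = (23, 35).
Repeated addition: build up to 6G.
2G: tangent at (23, 35): λ = (3·23² + 26)/(2·35) ≡ 22/33. 33⁻¹ ≡ 9 (mod 37) since 33·9 = 297 ≡ 1, so λ ≡ 22·9 ≡ 13.
  x = λ² - 23 - 23 = 169 - 46 ≡ 12; y = λ·(23 - 12) - 35 ≡ 34. → (12, 34)
3G: (12, 34) + (23, 35). λ = (35 - 34)/(23 - 12) ≡ 1/11 mod 37. 11⁻¹ ≡ 27 (mod 37), so λ ≡ 27.
  x = λ² - 12 - 23 = 729 - 35 ≡ 28; y = λ·(12 - 28) - 34 ≡ 15. → (28, 15)
4G: (28, 15) + (23, 35). λ = (35 - 15)/(23 - 28) ≡ 20/32 mod 37. 32⁻¹ ≡ 22 (mod 37) since 32·22 = 704 ≡ 1, so λ ≡ 33.
  x = λ² - 28 - 23 = 1089 - 51 ≡ 2; y = λ·(28 - 2) - 15 ≡ 29. → (2, 29)
5G: (2, 29) + (23, 35). λ = (35 - 29)/(23 - 2) ≡ 6/21 mod 37. 21⁻¹ ≡ 30 (mod 37), so λ ≡ 32.
  x = λ² - 2 - 23 = 1024 - 25 ≡ 0; y = λ·(2 - 0) - 29 ≡ 35. → (0, 35)
6G: (0, 35) + (23, 35). λ = (35 - 35)/(23 - 0) ≡ 0/23 mod 37. 23⁻¹ ≡ 29 (mod 37) since 23·29 = 667 ≡ 1, so λ ≡ 0.
  x = λ² - 0 - 23 = 0 - 23 ≡ 14; y = λ·(0 - 14) - 35 ≡ 2. → (14, 2)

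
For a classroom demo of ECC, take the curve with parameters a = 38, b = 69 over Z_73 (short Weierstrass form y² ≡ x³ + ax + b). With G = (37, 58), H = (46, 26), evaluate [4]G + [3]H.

(32, 53)

First 4G:
Repeated addition: build up to 4G.
2G: tangent at (37, 58): λ = (3·37² + 38)/(2·58) ≡ 57/43. 43⁻¹ ≡ 17 (mod 73), so λ ≡ 57·17 ≡ 20.
  x = λ² - 37 - 37 = 400 - 74 ≡ 34; y = λ·(37 - 34) - 58 ≡ 2. → (34, 2)
3G: (34, 2) + (37, 58). λ = (58 - 2)/(37 - 34) ≡ 56/3 mod 73. 3⁻¹ ≡ 49 (mod 73) since 3·49 = 147 ≡ 1, so λ ≡ 43.
  x = λ² - 34 - 37 = 1849 - 71 ≡ 26; y = λ·(34 - 26) - 2 ≡ 50. → (26, 50)
4G: (26, 50) + (37, 58). λ = (58 - 50)/(37 - 26) ≡ 8/11 mod 73. 11⁻¹ ≡ 20 (mod 73) since 11·20 = 220 ≡ 1, so λ ≡ 14.
  x = λ² - 26 - 37 = 196 - 63 ≡ 60; y = λ·(26 - 60) - 50 ≡ 58. → (60, 58)
4G = (60, 58).
Next 3H:
Repeated addition: build up to 3H.
2H: tangent at (46, 26): λ = (3·46² + 38)/(2·26) ≡ 35/52. 52⁻¹ ≡ 66 (mod 73) since 52·66 = 3432 ≡ 1, so λ ≡ 35·66 ≡ 47.
  x = λ² - 46 - 46 = 2209 - 92 ≡ 0; y = λ·(46 - 0) - 26 ≡ 19. → (0, 19)
3H: (0, 19) + (46, 26). λ = (26 - 19)/(46 - 0) ≡ 7/46 mod 73. 46⁻¹ ≡ 27 (mod 73), so λ ≡ 43.
  x = λ² - 0 - 46 = 1849 - 46 ≡ 51; y = λ·(0 - 51) - 19 ≡ 51. → (51, 51)
3H = (51, 51).
Finally 4G + 3H:
(60, 58) + (51, 51). λ = (51 - 58)/(51 - 60) ≡ 66/64 mod 73. 64⁻¹ ≡ 8 (mod 73) since 64·8 = 512 ≡ 1, so λ ≡ 17.
  x = λ² - 60 - 51 = 289 - 111 ≡ 32; y = λ·(60 - 32) - 58 ≡ 53. → (32, 53)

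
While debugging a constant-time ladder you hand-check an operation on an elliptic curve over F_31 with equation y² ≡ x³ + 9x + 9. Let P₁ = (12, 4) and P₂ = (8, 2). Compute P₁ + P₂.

(12, 4) + (8, 2). λ = (2 - 4)/(8 - 12) ≡ 29/27 mod 31. 27⁻¹ ≡ 23 (mod 31) since 27·23 = 621 ≡ 1, so λ ≡ 16.
  x = λ² - 12 - 8 = 256 - 20 ≡ 19; y = λ·(12 - 19) - 4 ≡ 8. → (19, 8)

(19, 8)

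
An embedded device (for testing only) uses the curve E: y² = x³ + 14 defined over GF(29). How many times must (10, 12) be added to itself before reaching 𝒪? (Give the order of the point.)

5

2P: tangent at (10, 12): λ = (3·10² + 0)/(2·12) ≡ 10/24. 24⁻¹ ≡ 23 (mod 29), so λ ≡ 10·23 ≡ 27.
  x = λ² - 10 - 10 = 729 - 20 ≡ 13; y = λ·(10 - 13) - 12 ≡ 23. → (13, 23)
3P: (13, 23) + (10, 12). λ = (12 - 23)/(10 - 13) ≡ 18/26 mod 29. 26⁻¹ ≡ 19 (mod 29) since 26·19 = 494 ≡ 1, so λ ≡ 23.
  x = λ² - 13 - 10 = 529 - 23 ≡ 13; y = λ·(13 - 13) - 23 ≡ 6. → (13, 6)
4P: (13, 6) + (10, 12). λ = (12 - 6)/(10 - 13) ≡ 6/26 mod 29. 26⁻¹ ≡ 19 (mod 29), so λ ≡ 27.
  x = λ² - 13 - 10 = 729 - 23 ≡ 10; y = λ·(13 - 10) - 6 ≡ 17. → (10, 17)
5P: (10, 17) + (10, 12): same x and y₁ ≡ -y₂, so the sum is 𝒪.
5P = 𝒪, so the order is 5.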